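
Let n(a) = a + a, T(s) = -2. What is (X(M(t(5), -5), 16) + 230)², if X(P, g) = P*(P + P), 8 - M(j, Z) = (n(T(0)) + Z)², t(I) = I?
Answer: 118548544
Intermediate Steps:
n(a) = 2*a
M(j, Z) = 8 - (-4 + Z)² (M(j, Z) = 8 - (2*(-2) + Z)² = 8 - (-4 + Z)²)
X(P, g) = 2*P² (X(P, g) = P*(2*P) = 2*P²)
(X(M(t(5), -5), 16) + 230)² = (2*(8 - (-4 - 5)²)² + 230)² = (2*(8 - 1*(-9)²)² + 230)² = (2*(8 - 1*81)² + 230)² = (2*(8 - 81)² + 230)² = (2*(-73)² + 230)² = (2*5329 + 230)² = (10658 + 230)² = 10888² = 118548544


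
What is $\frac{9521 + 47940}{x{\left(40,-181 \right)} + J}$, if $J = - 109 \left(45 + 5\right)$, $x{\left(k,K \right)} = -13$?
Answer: $- \frac{57461}{5463} \approx -10.518$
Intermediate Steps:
$J = -5450$ ($J = \left(-109\right) 50 = -5450$)
$\frac{9521 + 47940}{x{\left(40,-181 \right)} + J} = \frac{9521 + 47940}{-13 - 5450} = \frac{57461}{-5463} = 57461 \left(- \frac{1}{5463}\right) = - \frac{57461}{5463}$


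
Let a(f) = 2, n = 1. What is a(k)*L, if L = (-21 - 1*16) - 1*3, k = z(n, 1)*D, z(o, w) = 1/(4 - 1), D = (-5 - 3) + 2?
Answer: -80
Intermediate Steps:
D = -6 (D = -8 + 2 = -6)
z(o, w) = ⅓ (z(o, w) = 1/3 = ⅓)
k = -2 (k = (⅓)*(-6) = -2)
L = -40 (L = (-21 - 16) - 3 = -37 - 3 = -40)
a(k)*L = 2*(-40) = -80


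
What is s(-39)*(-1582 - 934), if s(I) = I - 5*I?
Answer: -392496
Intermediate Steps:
s(I) = -4*I
s(-39)*(-1582 - 934) = (-4*(-39))*(-1582 - 934) = 156*(-2516) = -392496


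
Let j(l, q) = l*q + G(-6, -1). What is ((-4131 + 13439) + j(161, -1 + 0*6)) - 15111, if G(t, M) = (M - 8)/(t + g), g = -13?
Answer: -113307/19 ≈ -5963.5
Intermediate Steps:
G(t, M) = (-8 + M)/(-13 + t) (G(t, M) = (M - 8)/(t - 13) = (-8 + M)/(-13 + t))
j(l, q) = 9/19 + l*q (j(l, q) = l*q + (-8 - 1)/(-13 - 6) = l*q - 9/(-19) = l*q - 1/19*(-9) = l*q + 9/19 = 9/19 + l*q)
((-4131 + 13439) + j(161, -1 + 0*6)) - 15111 = ((-4131 + 13439) + (9/19 + 161*(-1 + 0*6))) - 15111 = (9308 + (9/19 + 161*(-1 + 0))) - 15111 = (9308 + (9/19 + 161*(-1))) - 15111 = (9308 + (9/19 - 161)) - 15111 = (9308 - 3050/19) - 15111 = 173802/19 - 15111 = -113307/19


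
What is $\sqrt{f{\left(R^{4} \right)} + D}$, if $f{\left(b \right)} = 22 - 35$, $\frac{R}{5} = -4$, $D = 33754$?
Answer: $3 \sqrt{3749} \approx 183.69$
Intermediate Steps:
$R = -20$ ($R = 5 \left(-4\right) = -20$)
$f{\left(b \right)} = -13$ ($f{\left(b \right)} = 22 - 35 = -13$)
$\sqrt{f{\left(R^{4} \right)} + D} = \sqrt{-13 + 33754} = \sqrt{33741} = 3 \sqrt{3749}$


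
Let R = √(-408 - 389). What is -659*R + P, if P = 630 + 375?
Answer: 1005 - 659*I*√797 ≈ 1005.0 - 18604.0*I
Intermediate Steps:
P = 1005
R = I*√797 (R = √(-797) = I*√797 ≈ 28.231*I)
-659*R + P = -659*I*√797 + 1005 = 1005 - 659*I*√797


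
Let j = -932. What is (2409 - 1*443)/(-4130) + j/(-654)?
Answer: 640849/675255 ≈ 0.94905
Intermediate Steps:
(2409 - 1*443)/(-4130) + j/(-654) = (2409 - 1*443)/(-4130) - 932/(-654) = (2409 - 443)*(-1/4130) - 932*(-1/654) = 1966*(-1/4130) + 466/327 = -983/2065 + 466/327 = 640849/675255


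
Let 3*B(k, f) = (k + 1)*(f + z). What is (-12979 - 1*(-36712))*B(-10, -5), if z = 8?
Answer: -213597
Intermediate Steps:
B(k, f) = (1 + k)*(8 + f)/3 (B(k, f) = ((k + 1)*(f + 8))/3 = ((1 + k)*(8 + f))/3 = (1 + k)*(8 + f)/3)
(-12979 - 1*(-36712))*B(-10, -5) = (-12979 - 1*(-36712))*(8/3 + (⅓)*(-5) + (8/3)*(-10) + (⅓)*(-5)*(-10)) = (-12979 + 36712)*(8/3 - 5/3 - 80/3 + 50/3) = 23733*(-9) = -213597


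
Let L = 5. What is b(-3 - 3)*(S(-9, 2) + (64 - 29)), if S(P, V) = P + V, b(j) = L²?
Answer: 700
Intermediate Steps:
b(j) = 25 (b(j) = 5² = 25)
b(-3 - 3)*(S(-9, 2) + (64 - 29)) = 25*((-9 + 2) + (64 - 29)) = 25*(-7 + 35) = 25*28 = 700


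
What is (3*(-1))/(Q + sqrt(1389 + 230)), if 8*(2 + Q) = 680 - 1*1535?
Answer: 20904/655025 + 192*sqrt(1619)/655025 ≈ 0.043707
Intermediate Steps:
Q = -871/8 (Q = -2 + (680 - 1*1535)/8 = -2 + (680 - 1535)/8 = -2 + (1/8)*(-855) = -2 - 855/8 = -871/8 ≈ -108.88)
(3*(-1))/(Q + sqrt(1389 + 230)) = (3*(-1))/(-871/8 + sqrt(1389 + 230)) = -3/(-871/8 + sqrt(1619))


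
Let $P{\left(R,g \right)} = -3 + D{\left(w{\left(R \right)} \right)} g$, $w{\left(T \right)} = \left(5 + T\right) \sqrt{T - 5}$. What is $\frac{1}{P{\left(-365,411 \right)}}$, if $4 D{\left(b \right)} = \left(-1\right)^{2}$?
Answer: $\frac{4}{399} \approx 0.010025$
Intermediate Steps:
$w{\left(T \right)} = \sqrt{-5 + T} \left(5 + T\right)$ ($w{\left(T \right)} = \left(5 + T\right) \sqrt{-5 + T} = \sqrt{-5 + T} \left(5 + T\right)$)
$D{\left(b \right)} = \frac{1}{4}$ ($D{\left(b \right)} = \frac{\left(-1\right)^{2}}{4} = \frac{1}{4} \cdot 1 = \frac{1}{4}$)
$P{\left(R,g \right)} = -3 + \frac{g}{4}$
$\frac{1}{P{\left(-365,411 \right)}} = \frac{1}{-3 + \frac{1}{4} \cdot 411} = \frac{1}{-3 + \frac{411}{4}} = \frac{1}{\frac{399}{4}} = \frac{4}{399}$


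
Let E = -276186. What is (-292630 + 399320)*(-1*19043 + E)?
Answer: -31497982010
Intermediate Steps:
(-292630 + 399320)*(-1*19043 + E) = (-292630 + 399320)*(-1*19043 - 276186) = 106690*(-19043 - 276186) = 106690*(-295229) = -31497982010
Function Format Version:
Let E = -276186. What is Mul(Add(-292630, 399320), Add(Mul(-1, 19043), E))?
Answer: -31497982010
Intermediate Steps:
Mul(Add(-292630, 399320), Add(Mul(-1, 19043), E)) = Mul(Add(-292630, 399320), Add(Mul(-1, 19043), -276186)) = Mul(106690, Add(-19043, -276186)) = Mul(106690, -295229) = -31497982010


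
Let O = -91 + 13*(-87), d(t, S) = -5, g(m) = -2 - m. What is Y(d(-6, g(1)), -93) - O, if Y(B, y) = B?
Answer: 1217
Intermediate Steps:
O = -1222 (O = -91 - 1131 = -1222)
Y(d(-6, g(1)), -93) - O = -5 - 1*(-1222) = -5 + 1222 = 1217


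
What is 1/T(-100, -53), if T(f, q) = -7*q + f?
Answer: 1/271 ≈ 0.0036900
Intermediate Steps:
T(f, q) = f - 7*q
1/T(-100, -53) = 1/(-100 - 7*(-53)) = 1/(-100 + 371) = 1/271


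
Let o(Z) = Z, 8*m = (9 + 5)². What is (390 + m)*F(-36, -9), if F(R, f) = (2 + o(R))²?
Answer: 479162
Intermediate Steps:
m = 49/2 (m = (9 + 5)²/8 = (⅛)*14² = (⅛)*196 = 49/2 ≈ 24.500)
F(R, f) = (2 + R)²
(390 + m)*F(-36, -9) = (390 + 49/2)*(2 - 36)² = (829/2)*(-34)² = (829/2)*1156 = 479162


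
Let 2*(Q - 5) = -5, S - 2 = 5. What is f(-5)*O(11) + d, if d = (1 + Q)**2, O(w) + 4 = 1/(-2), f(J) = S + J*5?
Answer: 373/4 ≈ 93.250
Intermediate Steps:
S = 7 (S = 2 + 5 = 7)
Q = 5/2 (Q = 5 + (1/2)*(-5) = 5 - 5/2 = 5/2 ≈ 2.5000)
f(J) = 7 + 5*J (f(J) = 7 + J*5 = 7 + 5*J)
O(w) = -9/2 (O(w) = -4 + 1/(-2) = -4 - 1/2 = -9/2)
d = 49/4 (d = (1 + 5/2)**2 = (7/2)**2 = 49/4 ≈ 12.250)
f(-5)*O(11) + d = (7 + 5*(-5))*(-9/2) + 49/4 = (7 - 25)*(-9/2) + 49/4 = -18*(-9/2) + 49/4 = 81 + 49/4 = 373/4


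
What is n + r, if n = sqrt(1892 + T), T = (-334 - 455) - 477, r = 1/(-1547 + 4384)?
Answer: 1/2837 + sqrt(626) ≈ 25.020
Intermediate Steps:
r = 1/2837 ≈ 0.00035249
T = -1266 (T = -789 - 477 = -1266)
n = sqrt(626) (n = sqrt(1892 - 1266) = sqrt(626) ≈ 25.020)
n + r = sqrt(626) + 1/2837 = 1/2837 + sqrt(626)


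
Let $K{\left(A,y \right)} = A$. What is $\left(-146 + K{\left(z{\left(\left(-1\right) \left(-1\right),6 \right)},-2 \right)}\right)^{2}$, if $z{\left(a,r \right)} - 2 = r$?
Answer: $19044$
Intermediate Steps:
$z{\left(a,r \right)} = 2 + r$
$\left(-146 + K{\left(z{\left(\left(-1\right) \left(-1\right),6 \right)},-2 \right)}\right)^{2} = \left(-146 + \left(2 + 6\right)\right)^{2} = \left(-146 + 8\right)^{2} = \left(-138\right)^{2} = 19044$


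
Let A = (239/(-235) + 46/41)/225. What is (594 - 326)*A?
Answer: 90316/722625 ≈ 0.12498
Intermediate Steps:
A = 337/722625 (A = (239*(-1/235) + 46*(1/41))*(1/225) = (-239/235 + 46/41)*(1/225) = (1011/9635)*(1/225) = 337/722625 ≈ 0.00046636)
(594 - 326)*A = (594 - 326)*(337/722625) = 268*(337/722625) = 90316/722625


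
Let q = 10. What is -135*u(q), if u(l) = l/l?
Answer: -135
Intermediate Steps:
u(l) = 1
-135*u(q) = -135*1 = -135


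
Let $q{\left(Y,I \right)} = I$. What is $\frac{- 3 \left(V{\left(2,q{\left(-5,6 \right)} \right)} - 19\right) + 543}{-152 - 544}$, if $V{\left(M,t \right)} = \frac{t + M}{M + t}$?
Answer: $- \frac{199}{232} \approx -0.85776$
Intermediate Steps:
$V{\left(M,t \right)} = 1$ ($V{\left(M,t \right)} = \frac{M + t}{M + t} = 1$)
$\frac{- 3 \left(V{\left(2,q{\left(-5,6 \right)} \right)} - 19\right) + 543}{-152 - 544} = \frac{- 3 \left(1 - 19\right) + 543}{-152 - 544} = \frac{\left(-3\right) \left(-18\right) + 543}{-696} = \left(54 + 543\right) \left(- \frac{1}{696}\right) = 597 \left(- \frac{1}{696}\right) = - \frac{199}{232}$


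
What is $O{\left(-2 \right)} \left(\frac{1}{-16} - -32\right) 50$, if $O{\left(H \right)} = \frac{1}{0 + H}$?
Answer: $- \frac{12775}{16} \approx -798.44$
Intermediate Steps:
$O{\left(H \right)} = \frac{1}{H}$
$O{\left(-2 \right)} \left(\frac{1}{-16} - -32\right) 50 = \frac{\frac{1}{-16} - -32}{-2} \cdot 50 = - \frac{- \frac{1}{16} + 32}{2} \cdot 50 = \left(- \frac{1}{2}\right) \frac{511}{16} \cdot 50 = \left(- \frac{511}{32}\right) 50 = - \frac{12775}{16}$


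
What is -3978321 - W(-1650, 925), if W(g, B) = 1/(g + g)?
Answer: -13128459299/3300 ≈ -3.9783e+6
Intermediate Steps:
W(g, B) = 1/(2*g)
-3978321 - W(-1650, 925) = -3978321 - 1/(2*(-1650)) = -3978321 - (-1)/(2*1650) = -3978321 - 1*(-1/3300) = -3978321 + 1/3300 = -13128459299/3300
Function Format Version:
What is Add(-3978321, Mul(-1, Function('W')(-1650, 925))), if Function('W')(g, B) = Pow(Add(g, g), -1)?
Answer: Rational(-13128459299, 3300) ≈ -3.9783e+6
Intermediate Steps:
Function('W')(g, B) = Mul(Rational(1, 2), Pow(g, -1)) (Function('W')(g, B) = Pow(Mul(2, g), -1) = Mul(Rational(1, 2), Pow(g, -1)))
Add(-3978321, Mul(-1, Function('W')(-1650, 925))) = Add(-3978321, Mul(-1, Mul(Rational(1, 2), Pow(-1650, -1)))) = Add(-3978321, Mul(-1, Mul(Rational(1, 2), Rational(-1, 1650)))) = Add(-3978321, Mul(-1, Rational(-1, 3300))) = Add(-3978321, Rational(1, 3300)) = Rational(-13128459299, 3300)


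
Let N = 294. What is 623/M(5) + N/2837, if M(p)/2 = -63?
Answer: -247201/51066 ≈ -4.8408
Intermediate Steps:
M(p) = -126 (M(p) = 2*(-63) = -126)
623/M(5) + N/2837 = 623/(-126) + 294/2837 = 623*(-1/126) + 294*(1/2837) = -89/18 + 294/2837 = -247201/51066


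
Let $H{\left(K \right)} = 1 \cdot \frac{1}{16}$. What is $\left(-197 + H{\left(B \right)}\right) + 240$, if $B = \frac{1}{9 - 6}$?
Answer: $\frac{689}{16} \approx 43.063$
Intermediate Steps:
$B = \frac{1}{3} \approx 0.33333$
$H{\left(K \right)} = \frac{1}{16}$ ($H{\left(K \right)} = 1 \cdot \frac{1}{16} = \frac{1}{16}$)
$\left(-197 + H{\left(B \right)}\right) + 240 = \left(-197 + \frac{1}{16}\right) + 240 = - \frac{3151}{16} + 240 = \frac{689}{16}$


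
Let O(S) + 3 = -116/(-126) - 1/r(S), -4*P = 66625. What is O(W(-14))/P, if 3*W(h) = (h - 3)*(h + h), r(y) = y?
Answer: 1787/14271075 ≈ 0.00012522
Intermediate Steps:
P = -66625/4 (P = -1/4*66625 = -66625/4 ≈ -16656.)
W(h) = 2*h*(-3 + h)/3 (W(h) = ((h - 3)*(h + h))/3 = ((-3 + h)*(2*h))/3 = (2*h*(-3 + h))/3 = 2*h*(-3 + h)/3)
O(S) = -131/63 - 1/S (O(S) = -3 + (-116/(-126) - 1/S) = -3 + (-116*(-1/126) - 1/S) = -3 + (58/63 - 1/S) = -131/63 - 1/S)
O(W(-14))/P = (-131/63 - 1/((2/3)*(-14)*(-3 - 14)))/(-66625/4) = (-131/63 - 1/((2/3)*(-14)*(-17)))*(-4/66625) = (-131/63 - 1/476/3)*(-4/66625) = (-131/63 - 1*3/476)*(-4/66625) = (-131/63 - 3/476)*(-4/66625) = -8935/4284*(-4/66625) = 1787/14271075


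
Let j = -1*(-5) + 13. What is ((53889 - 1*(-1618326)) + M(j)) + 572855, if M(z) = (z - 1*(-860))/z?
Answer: 20206069/9 ≈ 2.2451e+6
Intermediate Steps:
j = 18 (j = 5 + 13 = 18)
M(z) = (860 + z)/z (M(z) = (z + 860)/z = (860 + z)/z)
((53889 - 1*(-1618326)) + M(j)) + 572855 = ((53889 - 1*(-1618326)) + (860 + 18)/18) + 572855 = ((53889 + 1618326) + (1/18)*878) + 572855 = (1672215 + 439/9) + 572855 = 15050374/9 + 572855 = 20206069/9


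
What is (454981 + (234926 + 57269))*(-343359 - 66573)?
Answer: -306291352032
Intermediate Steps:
(454981 + (234926 + 57269))*(-343359 - 66573) = (454981 + 292195)*(-409932) = 747176*(-409932) = -306291352032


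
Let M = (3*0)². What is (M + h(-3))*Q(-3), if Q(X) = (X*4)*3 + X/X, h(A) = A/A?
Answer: -35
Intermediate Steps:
h(A) = 1
M = 0 (M = 0² = 0)
Q(X) = 1 + 12*X (Q(X) = (4*X)*3 + 1 = 12*X + 1 = 1 + 12*X)
(M + h(-3))*Q(-3) = (0 + 1)*(1 + 12*(-3)) = 1*(1 - 36) = 1*(-35) = -35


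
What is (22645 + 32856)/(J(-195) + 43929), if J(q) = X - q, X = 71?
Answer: 55501/44195 ≈ 1.2558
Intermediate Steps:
J(q) = 71 - q
(22645 + 32856)/(J(-195) + 43929) = (22645 + 32856)/((71 - 1*(-195)) + 43929) = 55501/((71 + 195) + 43929) = 55501/(266 + 43929) = 55501/44195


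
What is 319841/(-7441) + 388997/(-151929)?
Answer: -51487649966/1130503689 ≈ -45.544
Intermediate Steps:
319841/(-7441) + 388997/(-151929) = 319841*(-1/7441) + 388997*(-1/151929) = -319841/7441 - 388997/151929 = -51487649966/1130503689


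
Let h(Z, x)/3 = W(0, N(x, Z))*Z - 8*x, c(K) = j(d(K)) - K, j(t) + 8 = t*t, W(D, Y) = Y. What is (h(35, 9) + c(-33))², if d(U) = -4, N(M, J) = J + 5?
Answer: 16200625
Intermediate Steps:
N(M, J) = 5 + J
j(t) = -8 + t² (j(t) = -8 + t*t = -8 + t²)
c(K) = 8 - K (c(K) = (-8 + (-4)²) - K = (-8 + 16) - K = 8 - K)
h(Z, x) = -24*x + 3*Z*(5 + Z) (h(Z, x) = 3*((5 + Z)*Z - 8*x) = 3*(Z*(5 + Z) - 8*x) = 3*(-8*x + Z*(5 + Z)) = -24*x + 3*Z*(5 + Z))
(h(35, 9) + c(-33))² = ((-24*9 + 3*35*(5 + 35)) + (8 - 1*(-33)))² = ((-216 + 3*35*40) + (8 + 33))² = ((-216 + 4200) + 41)² = (3984 + 41)² = 4025² = 16200625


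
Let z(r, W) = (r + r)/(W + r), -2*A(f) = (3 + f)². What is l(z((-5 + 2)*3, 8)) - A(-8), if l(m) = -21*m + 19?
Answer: -693/2 ≈ -346.50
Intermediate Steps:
A(f) = -(3 + f)²/2
z(r, W) = 2*r/(W + r) (z(r, W) = (2*r)/(W + r) = 2*r/(W + r))
l(m) = 19 - 21*m
l(z((-5 + 2)*3, 8)) - A(-8) = (19 - 42*(-5 + 2)*3/(8 + (-5 + 2)*3)) - (-1)*(3 - 8)²/2 = (19 - 42*(-3*3)/(8 - 3*3)) - (-1)*(-5)²/2 = (19 - 42*(-9)/(8 - 9)) - (-1)*25/2 = (19 - 42*(-9)/(-1)) - 1*(-25/2) = (19 - 42*(-9)*(-1)) + 25/2 = (19 - 21*18) + 25/2 = (19 - 378) + 25/2 = -359 + 25/2 = -693/2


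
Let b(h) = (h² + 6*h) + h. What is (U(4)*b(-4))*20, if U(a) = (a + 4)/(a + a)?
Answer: -240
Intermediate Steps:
U(a) = (4 + a)/(2*a) (U(a) = (4 + a)/((2*a)) = (4 + a)*(1/(2*a)) = (4 + a)/(2*a))
b(h) = h² + 7*h
(U(4)*b(-4))*20 = (((½)*(4 + 4)/4)*(-4*(7 - 4)))*20 = (((½)*(¼)*8)*(-4*3))*20 = (1*(-12))*20 = -12*20 = -240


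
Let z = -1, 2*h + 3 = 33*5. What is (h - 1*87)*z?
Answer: 6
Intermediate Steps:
h = 81 (h = -3/2 + (33*5)/2 = -3/2 + (½)*165 = -3/2 + 165/2 = 81)
(h - 1*87)*z = (81 - 1*87)*(-1) = (81 - 87)*(-1) = -6*(-1) = 6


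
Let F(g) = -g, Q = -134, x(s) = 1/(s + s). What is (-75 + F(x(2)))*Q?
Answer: 20167/2 ≈ 10084.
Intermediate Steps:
x(s) = 1/(2*s)
(-75 + F(x(2)))*Q = (-75 - 1/(2*2))*(-134) = (-75 - 1*1/4)*(-134) = (-75 - 1/4)*(-134) = -301/4*(-134) = 20167/2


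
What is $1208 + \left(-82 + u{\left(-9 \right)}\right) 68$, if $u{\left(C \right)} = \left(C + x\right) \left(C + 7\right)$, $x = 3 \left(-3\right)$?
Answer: $-1920$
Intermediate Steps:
$x = -9$
$u{\left(C \right)} = \left(-9 + C\right) \left(7 + C\right)$ ($u{\left(C \right)} = \left(C - 9\right) \left(C + 7\right) = \left(-9 + C\right) \left(7 + C\right)$)
$1208 + \left(-82 + u{\left(-9 \right)}\right) 68 = 1208 + \left(-82 - \left(45 - 81\right)\right) 68 = 1208 + \left(-82 + \left(-63 + 81 + 18\right)\right) 68 = 1208 + \left(-82 + 36\right) 68 = 1208 - 3128 = -1920$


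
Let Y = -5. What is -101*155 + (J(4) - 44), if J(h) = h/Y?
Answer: -78499/5 ≈ -15700.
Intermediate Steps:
J(h) = -h/5 (J(h) = h/(-5) = h*(-⅕) = -h/5)
-101*155 + (J(4) - 44) = -101*155 + (-⅕*4 - 44) = -15655 + (-⅘ - 44) = -15655 - 224/5 = -78499/5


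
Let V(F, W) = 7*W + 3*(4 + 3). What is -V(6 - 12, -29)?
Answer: 182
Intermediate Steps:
V(F, W) = 21 + 7*W (V(F, W) = 7*W + 3*7 = 7*W + 21 = 21 + 7*W)
-V(6 - 12, -29) = -(21 + 7*(-29)) = -(21 - 203) = -1*(-182) = 182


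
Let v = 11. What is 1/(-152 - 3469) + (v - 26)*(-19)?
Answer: 1031984/3621 ≈ 285.00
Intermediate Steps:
1/(-152 - 3469) + (v - 26)*(-19) = 1/(-152 - 3469) + (11 - 26)*(-19) = 1/(-3621) - 15*(-19) = -1/3621 + 285 = 1031984/3621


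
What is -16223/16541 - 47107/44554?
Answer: -1501996429/736967714 ≈ -2.0381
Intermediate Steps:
-16223/16541 - 47107/44554 = -1501996429/736967714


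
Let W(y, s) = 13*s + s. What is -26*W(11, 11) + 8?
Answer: -3996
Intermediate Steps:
W(y, s) = 14*s
-26*W(11, 11) + 8 = -364*11 + 8 = -26*154 + 8 = -4004 + 8 = -3996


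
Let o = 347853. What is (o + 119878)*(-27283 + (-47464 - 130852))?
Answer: -96165025869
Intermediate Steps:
(o + 119878)*(-27283 + (-47464 - 130852)) = (347853 + 119878)*(-27283 + (-47464 - 130852)) = 467731*(-27283 - 178316) = 467731*(-205599) = -96165025869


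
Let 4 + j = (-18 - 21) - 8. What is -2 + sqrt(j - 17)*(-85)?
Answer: -2 - 170*I*sqrt(17) ≈ -2.0 - 700.93*I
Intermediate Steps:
j = -51 (j = -4 + ((-18 - 21) - 8) = -4 + (-39 - 8) = -4 - 47 = -51)
-2 + sqrt(j - 17)*(-85) = -2 + sqrt(-51 - 17)*(-85) = -2 + sqrt(-68)*(-85) = -2 + (2*I*sqrt(17))*(-85) = -2 - 170*I*sqrt(17)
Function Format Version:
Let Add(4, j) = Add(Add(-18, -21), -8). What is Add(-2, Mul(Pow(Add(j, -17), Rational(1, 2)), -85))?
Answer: Add(-2, Mul(-170, I, Pow(17, Rational(1, 2)))) ≈ Add(-2.0000, Mul(-700.93, I))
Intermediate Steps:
j = -51 (j = Add(-4, Add(Add(-18, -21), -8)) = Add(-4, Add(-39, -8)) = Add(-4, -47) = -51)
Add(-2, Mul(Pow(Add(j, -17), Rational(1, 2)), -85)) = Add(-2, Mul(Pow(Add(-51, -17), Rational(1, 2)), -85)) = Add(-2, Mul(Pow(-68, Rational(1, 2)), -85)) = Add(-2, Mul(Mul(2, I, Pow(17, Rational(1, 2))), -85)) = Add(-2, Mul(-170, I, Pow(17, Rational(1, 2))))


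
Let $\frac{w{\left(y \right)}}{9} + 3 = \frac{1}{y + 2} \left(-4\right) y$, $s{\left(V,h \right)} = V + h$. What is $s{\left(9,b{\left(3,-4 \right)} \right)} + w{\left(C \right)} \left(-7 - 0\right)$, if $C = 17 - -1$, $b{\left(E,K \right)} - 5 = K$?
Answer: $\frac{2129}{5} \approx 425.8$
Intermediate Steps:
$b{\left(E,K \right)} = 5 + K$
$C = 18$ ($C = 17 + 1 = 18$)
$w{\left(y \right)} = -27 - \frac{36 y}{2 + y}$ ($w{\left(y \right)} = -27 + 9 \frac{1}{y + 2} \left(-4\right) y = -27 + 9 \frac{1}{2 + y} \left(-4\right) y = -27 + 9 - \frac{4}{2 + y} y = -27 + 9 \left(- \frac{4 y}{2 + y}\right) = -27 - \frac{36 y}{2 + y}$)
$s{\left(9,b{\left(3,-4 \right)} \right)} + w{\left(C \right)} \left(-7 - 0\right) = \left(9 + \left(5 - 4\right)\right) + \frac{9 \left(-6 - 126\right)}{2 + 18} \left(-7 - 0\right) = \left(9 + 1\right) + \frac{9 \left(-6 - 126\right)}{20} \left(-7 + 0\right) = 10 + 9 \cdot \frac{1}{20} \left(-132\right) \left(-7\right) = 10 - - \frac{2079}{5} = 10 + \frac{2079}{5} = \frac{2129}{5}$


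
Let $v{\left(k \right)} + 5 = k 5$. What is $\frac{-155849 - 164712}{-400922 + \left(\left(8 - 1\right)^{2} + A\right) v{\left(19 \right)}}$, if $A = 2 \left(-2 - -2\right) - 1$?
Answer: $\frac{320561}{396602} \approx 0.80827$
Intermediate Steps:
$v{\left(k \right)} = -5 + 5 k$ ($v{\left(k \right)} = -5 + k 5 = -5 + 5 k$)
$A = -1$ ($A = 2 \left(-2 + 2\right) - 1 = 2 \cdot 0 - 1 = 0 - 1 = -1$)
$\frac{-155849 - 164712}{-400922 + \left(\left(8 - 1\right)^{2} + A\right) v{\left(19 \right)}} = \frac{-155849 - 164712}{-400922 + \left(\left(8 - 1\right)^{2} - 1\right) \left(-5 + 5 \cdot 19\right)} = - \frac{320561}{-400922 + \left(7^{2} - 1\right) \left(-5 + 95\right)} = - \frac{320561}{-400922 + \left(49 - 1\right) 90} = - \frac{320561}{-400922 + 48 \cdot 90} = - \frac{320561}{-400922 + 4320} = - \frac{320561}{-396602} = \left(-320561\right) \left(- \frac{1}{396602}\right) = \frac{320561}{396602}$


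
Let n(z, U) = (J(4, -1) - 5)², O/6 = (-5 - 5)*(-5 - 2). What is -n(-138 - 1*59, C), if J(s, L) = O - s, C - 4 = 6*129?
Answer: -168921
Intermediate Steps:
C = 778 (C = 4 + 6*129 = 4 + 774 = 778)
O = 420 (O = 6*((-5 - 5)*(-5 - 2)) = 6*(-10*(-7)) = 6*70 = 420)
J(s, L) = 420 - s
n(z, U) = 168921 (n(z, U) = ((420 - 1*4) - 5)² = ((420 - 4) - 5)² = (416 - 5)² = 411² = 168921)
-n(-138 - 1*59, C) = -1*168921 = -168921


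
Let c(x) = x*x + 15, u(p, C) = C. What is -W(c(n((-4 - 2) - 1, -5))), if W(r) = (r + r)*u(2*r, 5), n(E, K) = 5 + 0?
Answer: -400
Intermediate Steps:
n(E, K) = 5
c(x) = 15 + x**2 (c(x) = x**2 + 15 = 15 + x**2)
W(r) = 10*r (W(r) = (r + r)*5 = (2*r)*5 = 10*r)
-W(c(n((-4 - 2) - 1, -5))) = -10*(15 + 5**2) = -10*(15 + 25) = -10*40 = -1*400 = -400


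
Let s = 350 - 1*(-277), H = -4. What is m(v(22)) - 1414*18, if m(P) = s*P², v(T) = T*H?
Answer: 4830036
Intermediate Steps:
s = 627 (s = 350 + 277 = 627)
v(T) = -4*T (v(T) = T*(-4) = -4*T)
m(P) = 627*P²
m(v(22)) - 1414*18 = 627*(-4*22)² - 1414*18 = 627*(-88)² - 25452 = 627*7744 - 25452 = 4855488 - 25452 = 4830036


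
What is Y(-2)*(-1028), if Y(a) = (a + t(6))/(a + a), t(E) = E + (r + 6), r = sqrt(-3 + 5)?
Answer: 2570 + 257*sqrt(2) ≈ 2933.5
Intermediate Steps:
r = sqrt(2) ≈ 1.4142
t(E) = 6 + E + sqrt(2) (t(E) = E + (sqrt(2) + 6) = E + (6 + sqrt(2)) = 6 + E + sqrt(2))
Y(a) = (12 + a + sqrt(2))/(2*a) (Y(a) = (a + (6 + 6 + sqrt(2)))/(a + a) = (a + (12 + sqrt(2)))/((2*a)) = (12 + a + sqrt(2))*(1/(2*a)) = (12 + a + sqrt(2))/(2*a))
Y(-2)*(-1028) = ((1/2)*(12 - 2 + sqrt(2))/(-2))*(-1028) = ((1/2)*(-1/2)*(10 + sqrt(2)))*(-1028) = (-5/2 - sqrt(2)/4)*(-1028) = 2570 + 257*sqrt(2)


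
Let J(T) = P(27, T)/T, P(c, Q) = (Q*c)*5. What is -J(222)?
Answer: -135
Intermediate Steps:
P(c, Q) = 5*Q*c
J(T) = 135 (J(T) = (5*T*27)/T = (135*T)/T = 135)
-J(222) = -1*135 = -135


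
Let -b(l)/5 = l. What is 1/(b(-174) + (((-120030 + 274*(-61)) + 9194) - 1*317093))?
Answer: -1/443773 ≈ -2.2534e-6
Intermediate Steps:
b(l) = -5*l
1/(b(-174) + (((-120030 + 274*(-61)) + 9194) - 1*317093)) = 1/(-5*(-174) + (((-120030 + 274*(-61)) + 9194) - 1*317093)) = 1/(870 + (((-120030 - 16714) + 9194) - 317093)) = 1/(870 + ((-136744 + 9194) - 317093)) = 1/(870 + (-127550 - 317093)) = 1/(870 - 444643) = 1/(-443773) = -1/443773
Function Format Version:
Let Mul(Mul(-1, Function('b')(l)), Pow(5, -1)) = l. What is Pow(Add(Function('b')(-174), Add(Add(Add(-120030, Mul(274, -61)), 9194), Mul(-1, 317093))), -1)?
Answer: Rational(-1, 443773) ≈ -2.2534e-6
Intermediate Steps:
Function('b')(l) = Mul(-5, l)
Pow(Add(Function('b')(-174), Add(Add(Add(-120030, Mul(274, -61)), 9194), Mul(-1, 317093))), -1) = Pow(Add(Mul(-5, -174), Add(Add(Add(-120030, Mul(274, -61)), 9194), Mul(-1, 317093))), -1) = Pow(Add(870, Add(Add(Add(-120030, -16714), 9194), -317093)), -1) = Pow(Add(870, Add(Add(-136744, 9194), -317093)), -1) = Pow(Add(870, Add(-127550, -317093)), -1) = Pow(Add(870, -444643), -1) = Pow(-443773, -1) = Rational(-1, 443773)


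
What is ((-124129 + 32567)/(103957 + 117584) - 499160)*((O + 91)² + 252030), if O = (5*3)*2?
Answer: -29489678432020862/221541 ≈ -1.3311e+11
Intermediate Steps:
O = 30 (O = 15*2 = 30)
((-124129 + 32567)/(103957 + 117584) - 499160)*((O + 91)² + 252030) = ((-124129 + 32567)/(103957 + 117584) - 499160)*((30 + 91)² + 252030) = (-91562/221541 - 499160)*(121² + 252030) = (-91562*1/221541 - 499160)*(14641 + 252030) = (-91562/221541 - 499160)*266671 = -110584497122/221541*266671 = -29489678432020862/221541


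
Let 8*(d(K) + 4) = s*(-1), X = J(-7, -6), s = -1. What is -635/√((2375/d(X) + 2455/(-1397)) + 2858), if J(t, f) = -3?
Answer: -635*√4207374699407/97152301 ≈ -13.407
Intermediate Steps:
X = -3
d(K) = -31/8 (d(K) = -4 + (-1*(-1))/8 = -4 + (⅛)*1 = -4 + ⅛ = -31/8)
-635/√((2375/d(X) + 2455/(-1397)) + 2858) = -635/√((2375/(-31/8) + 2455/(-1397)) + 2858) = -635/√((2375*(-8/31) + 2455*(-1/1397)) + 2858) = -635/√((-19000/31 - 2455/1397) + 2858) = -635/√(-26619105/43307 + 2858) = -635*√4207374699407/97152301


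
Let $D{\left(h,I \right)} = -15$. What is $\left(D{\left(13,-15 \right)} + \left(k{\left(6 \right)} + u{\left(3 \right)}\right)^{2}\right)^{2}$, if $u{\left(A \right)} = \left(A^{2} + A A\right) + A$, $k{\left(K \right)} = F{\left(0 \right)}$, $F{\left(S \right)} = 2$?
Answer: $264196$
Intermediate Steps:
$k{\left(K \right)} = 2$
$u{\left(A \right)} = A + 2 A^{2}$ ($u{\left(A \right)} = \left(A^{2} + A^{2}\right) + A = 2 A^{2} + A = A + 2 A^{2}$)
$\left(D{\left(13,-15 \right)} + \left(k{\left(6 \right)} + u{\left(3 \right)}\right)^{2}\right)^{2} = \left(-15 + \left(2 + 3 \left(1 + 2 \cdot 3\right)\right)^{2}\right)^{2} = \left(-15 + \left(2 + 3 \left(1 + 6\right)\right)^{2}\right)^{2} = \left(-15 + \left(2 + 3 \cdot 7\right)^{2}\right)^{2} = \left(-15 + \left(2 + 21\right)^{2}\right)^{2} = \left(-15 + 23^{2}\right)^{2} = \left(-15 + 529\right)^{2} = 514^{2} = 264196$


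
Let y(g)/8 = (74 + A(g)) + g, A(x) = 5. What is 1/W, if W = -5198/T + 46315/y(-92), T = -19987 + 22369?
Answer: -123864/55431461 ≈ -0.0022345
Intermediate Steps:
T = 2382
y(g) = 632 + 8*g (y(g) = 8*((74 + 5) + g) = 8*(79 + g) = 632 + 8*g)
W = -55431461/123864 (W = -5198/2382 + 46315/(632 + 8*(-92)) = -5198*1/2382 + 46315/(632 - 736) = -2599/1191 + 46315/(-104) = -2599/1191 + 46315*(-1/104) = -2599/1191 - 46315/104 = -55431461/123864 ≈ -447.52)
1/W = 1/(-55431461/123864) = -123864/55431461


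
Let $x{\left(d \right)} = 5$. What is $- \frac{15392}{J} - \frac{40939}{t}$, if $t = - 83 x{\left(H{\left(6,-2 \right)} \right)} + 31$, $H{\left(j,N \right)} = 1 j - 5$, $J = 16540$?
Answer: $\frac{167805133}{1587840} \approx 105.68$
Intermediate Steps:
$H{\left(j,N \right)} = -5 + j$ ($H{\left(j,N \right)} = j - 5 = -5 + j$)
$t = -384$ ($t = \left(-83\right) 5 + 31 = -415 + 31 = -384$)
$- \frac{15392}{J} - \frac{40939}{t} = - \frac{15392}{16540} - \frac{40939}{-384} = \left(-15392\right) \frac{1}{16540} - - \frac{40939}{384} = - \frac{3848}{4135} + \frac{40939}{384} = \frac{167805133}{1587840}$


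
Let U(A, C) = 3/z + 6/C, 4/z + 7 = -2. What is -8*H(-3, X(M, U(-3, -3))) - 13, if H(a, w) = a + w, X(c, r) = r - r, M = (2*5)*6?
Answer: 11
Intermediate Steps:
z = -4/9 (z = 4/(-7 - 2) = 4/(-9) = 4*(-1/9) = -4/9 ≈ -0.44444)
U(A, C) = -27/4 + 6/C (U(A, C) = 3/(-4/9) + 6/C = 3*(-9/4) + 6/C = -27/4 + 6/C)
M = 60 (M = 10*6 = 60)
X(c, r) = 0
-8*H(-3, X(M, U(-3, -3))) - 13 = -8*(-3 + 0) - 13 = -8*(-3) - 13 = 24 - 13 = 11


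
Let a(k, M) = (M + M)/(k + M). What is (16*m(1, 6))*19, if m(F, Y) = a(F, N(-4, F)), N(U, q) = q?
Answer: 304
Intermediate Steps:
a(k, M) = 2*M/(M + k) (a(k, M) = (2*M)/(M + k) = 2*M/(M + k))
m(F, Y) = 1 (m(F, Y) = 2*F/(F + F) = 2*F/((2*F)) = 2*F*(1/(2*F)) = 1)
(16*m(1, 6))*19 = (16*1)*19 = 16*19 = 304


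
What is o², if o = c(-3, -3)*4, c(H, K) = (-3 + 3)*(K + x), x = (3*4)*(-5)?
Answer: 0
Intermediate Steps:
x = -60 (x = 12*(-5) = -60)
c(H, K) = 0 (c(H, K) = (-3 + 3)*(K - 60) = 0*(-60 + K) = 0)
o = 0 (o = 0*4 = 0)
o² = 0² = 0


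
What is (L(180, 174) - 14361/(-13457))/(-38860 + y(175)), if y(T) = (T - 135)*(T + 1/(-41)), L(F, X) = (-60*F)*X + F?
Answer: 1036724268939/17578879100 ≈ 58.976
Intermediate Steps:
L(F, X) = F - 60*F*X (L(F, X) = -60*F*X + F = F - 60*F*X)
y(T) = (-135 + T)*(-1/41 + T) (y(T) = (-135 + T)*(T - 1/41) = (-135 + T)*(-1/41 + T))
(L(180, 174) - 14361/(-13457))/(-38860 + y(175)) = (180*(1 - 60*174) - 14361/(-13457))/(-38860 + (135/41 + 175**2 - 5536/41*175)) = (180*(1 - 10440) - 14361*(-1/13457))/(-38860 + (135/41 + 30625 - 968800/41)) = (180*(-10439) + 14361/13457)/(-38860 + 286960/41) = (-1879020 + 14361/13457)/(-1306300/41) = -25285957779/13457*(-41/1306300) = 1036724268939/17578879100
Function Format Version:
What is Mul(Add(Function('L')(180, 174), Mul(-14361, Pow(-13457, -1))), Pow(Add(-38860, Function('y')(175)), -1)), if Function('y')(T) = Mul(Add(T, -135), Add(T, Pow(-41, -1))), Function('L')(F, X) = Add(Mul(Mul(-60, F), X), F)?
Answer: Rational(1036724268939, 17578879100) ≈ 58.976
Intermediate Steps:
Function('L')(F, X) = Add(F, Mul(-60, F, X)) (Function('L')(F, X) = Add(Mul(-60, F, X), F) = Add(F, Mul(-60, F, X)))
Function('y')(T) = Mul(Add(-135, T), Add(Rational(-1, 41), T)) (Function('y')(T) = Mul(Add(-135, T), Add(T, Rational(-1, 41))) = Mul(Add(-135, T), Add(Rational(-1, 41), T)))
Mul(Add(Function('L')(180, 174), Mul(-14361, Pow(-13457, -1))), Pow(Add(-38860, Function('y')(175)), -1)) = Mul(Add(Mul(180, Add(1, Mul(-60, 174))), Mul(-14361, Pow(-13457, -1))), Pow(Add(-38860, Add(Rational(135, 41), Pow(175, 2), Mul(Rational(-5536, 41), 175))), -1)) = Mul(Add(Mul(180, Add(1, -10440)), Mul(-14361, Rational(-1, 13457))), Pow(Add(-38860, Add(Rational(135, 41), 30625, Rational(-968800, 41))), -1)) = Mul(Add(Mul(180, -10439), Rational(14361, 13457)), Pow(Add(-38860, Rational(286960, 41)), -1)) = Mul(Add(-1879020, Rational(14361, 13457)), Pow(Rational(-1306300, 41), -1)) = Mul(Rational(-25285957779, 13457), Rational(-41, 1306300)) = Rational(1036724268939, 17578879100)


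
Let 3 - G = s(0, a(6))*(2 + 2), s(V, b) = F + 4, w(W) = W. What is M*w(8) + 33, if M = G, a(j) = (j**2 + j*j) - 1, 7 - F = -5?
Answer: -455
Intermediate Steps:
F = 12 (F = 7 - 1*(-5) = 7 + 5 = 12)
a(j) = -1 + 2*j**2 (a(j) = (j**2 + j**2) - 1 = 2*j**2 - 1 = -1 + 2*j**2)
s(V, b) = 16 (s(V, b) = 12 + 4 = 16)
G = -61 (G = 3 - 16*(2 + 2) = 3 - 16*4 = 3 - 1*64 = 3 - 64 = -61)
M = -61
M*w(8) + 33 = -61*8 + 33 = -488 + 33 = -455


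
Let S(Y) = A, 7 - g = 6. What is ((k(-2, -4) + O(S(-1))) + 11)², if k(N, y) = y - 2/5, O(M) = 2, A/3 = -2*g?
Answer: 1849/25 ≈ 73.960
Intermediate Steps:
g = 1 (g = 7 - 1*6 = 7 - 6 = 1)
A = -6 (A = 3*(-2*1) = 3*(-2) = -6)
S(Y) = -6
k(N, y) = -⅖ + y (k(N, y) = y - 2*⅕ = y - ⅖ = -⅖ + y)
((k(-2, -4) + O(S(-1))) + 11)² = (((-⅖ - 4) + 2) + 11)² = ((-22/5 + 2) + 11)² = (-12/5 + 11)² = (43/5)² = 1849/25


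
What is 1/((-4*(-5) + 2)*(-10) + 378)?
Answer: 1/158 ≈ 0.0063291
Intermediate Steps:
1/((-4*(-5) + 2)*(-10) + 378) = 1/((20 + 2)*(-10) + 378) = 1/(22*(-10) + 378) = 1/(-220 + 378) = 1/158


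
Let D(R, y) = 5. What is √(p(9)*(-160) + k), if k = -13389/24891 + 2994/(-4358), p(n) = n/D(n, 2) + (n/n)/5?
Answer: 3*I*√11666037220098922/18079163 ≈ 17.923*I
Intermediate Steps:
p(n) = ⅕ + n/5 (p(n) = n/5 + (n/n)/5 = n*(⅕) + 1*(⅕) = n/5 + ⅕ = ⅕ + n/5)
k = -22145486/18079163 (k = -13389*1/24891 + 2994*(-1/4358) = -4463/8297 - 1497/2179 = -22145486/18079163 ≈ -1.2249)
√(p(9)*(-160) + k) = √((⅕ + (⅕)*9)*(-160) - 22145486/18079163) = √((⅕ + 9/5)*(-160) - 22145486/18079163) = √(2*(-160) - 22145486/18079163) = √(-320 - 22145486/18079163) = √(-5807477646/18079163) = 3*I*√11666037220098922/18079163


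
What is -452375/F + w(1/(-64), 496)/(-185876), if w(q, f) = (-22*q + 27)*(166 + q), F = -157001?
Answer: 170748078543875/59766206210048 ≈ 2.8569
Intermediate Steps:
w(q, f) = (27 - 22*q)*(166 + q)
-452375/F + w(1/(-64), 496)/(-185876) = -452375/(-157001) + (4482 - 3625/(-64) - 22*(1/(-64))²)/(-185876) = -452375*(-1/157001) + (4482 - 3625*(-1/64) - 22*(-1/64)²)*(-1/185876) = 452375/157001 + (4482 + 3625/64 - 22*1/4096)*(-1/185876) = 452375/157001 + (4482 + 3625/64 - 11/2048)*(-1/185876) = 452375/157001 + (9295125/2048)*(-1/185876) = 452375/157001 - 9295125/380674048 = 170748078543875/59766206210048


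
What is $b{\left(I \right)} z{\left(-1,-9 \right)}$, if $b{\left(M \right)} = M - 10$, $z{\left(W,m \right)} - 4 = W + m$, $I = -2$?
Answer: $72$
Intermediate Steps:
$z{\left(W,m \right)} = 4 + W + m$ ($z{\left(W,m \right)} = 4 + \left(W + m\right) = 4 + W + m$)
$b{\left(M \right)} = -10 + M$
$b{\left(I \right)} z{\left(-1,-9 \right)} = \left(-10 - 2\right) \left(4 - 1 - 9\right) = \left(-12\right) \left(-6\right) = 72$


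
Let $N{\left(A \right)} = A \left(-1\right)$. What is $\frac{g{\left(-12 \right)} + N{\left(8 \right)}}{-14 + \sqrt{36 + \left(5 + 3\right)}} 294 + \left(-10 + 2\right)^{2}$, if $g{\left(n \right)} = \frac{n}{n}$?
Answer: $\frac{9635}{38} + \frac{1029 \sqrt{11}}{38} \approx 343.36$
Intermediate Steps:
$g{\left(n \right)} = 1$
$N{\left(A \right)} = - A$
$\frac{g{\left(-12 \right)} + N{\left(8 \right)}}{-14 + \sqrt{36 + \left(5 + 3\right)}} 294 + \left(-10 + 2\right)^{2} = \frac{1 - 8}{-14 + \sqrt{36 + \left(5 + 3\right)}} 294 + \left(-10 + 2\right)^{2} = \frac{1 - 8}{-14 + \sqrt{36 + 8}} \cdot 294 + \left(-8\right)^{2} = - \frac{7}{-14 + \sqrt{44}} \cdot 294 + 64 = - \frac{7}{-14 + 2 \sqrt{11}} \cdot 294 + 64 = - \frac{2058}{-14 + 2 \sqrt{11}} + 64 = 64 - \frac{2058}{-14 + 2 \sqrt{11}}$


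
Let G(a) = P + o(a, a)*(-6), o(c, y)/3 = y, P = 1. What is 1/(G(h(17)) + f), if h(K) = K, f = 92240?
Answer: 1/91935 ≈ 1.0877e-5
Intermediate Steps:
o(c, y) = 3*y
G(a) = 1 - 18*a (G(a) = 1 + (3*a)*(-6) = 1 - 18*a)
1/(G(h(17)) + f) = 1/((1 - 18*17) + 92240) = 1/((1 - 306) + 92240) = 1/(-305 + 92240) = 1/91935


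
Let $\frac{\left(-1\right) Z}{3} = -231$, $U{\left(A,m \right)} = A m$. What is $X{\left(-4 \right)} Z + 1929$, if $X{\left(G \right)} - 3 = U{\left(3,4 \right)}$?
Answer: $12324$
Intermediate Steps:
$Z = 693$ ($Z = \left(-3\right) \left(-231\right) = 693$)
$X{\left(G \right)} = 15$ ($X{\left(G \right)} = 3 + 3 \cdot 4 = 3 + 12 = 15$)
$X{\left(-4 \right)} Z + 1929 = 15 \cdot 693 + 1929 = 10395 + 1929 = 12324$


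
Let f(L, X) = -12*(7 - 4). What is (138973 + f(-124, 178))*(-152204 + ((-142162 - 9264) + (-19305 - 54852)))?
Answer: -52488592419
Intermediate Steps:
f(L, X) = -36 (f(L, X) = -12*3 = -36)
(138973 + f(-124, 178))*(-152204 + ((-142162 - 9264) + (-19305 - 54852))) = (138973 - 36)*(-152204 + ((-142162 - 9264) + (-19305 - 54852))) = 138937*(-152204 + (-151426 - 74157)) = 138937*(-152204 - 225583) = 138937*(-377787) = -52488592419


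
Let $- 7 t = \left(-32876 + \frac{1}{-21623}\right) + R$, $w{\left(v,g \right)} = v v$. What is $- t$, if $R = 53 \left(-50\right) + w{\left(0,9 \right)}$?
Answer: $- \frac{768178699}{151361} \approx -5075.1$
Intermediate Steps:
$w{\left(v,g \right)} = v^{2}$
$R = -2650$ ($R = 53 \left(-50\right) + 0^{2} = -2650 + 0 = -2650$)
$t = \frac{768178699}{151361}$ ($t = - \frac{\left(-32876 + \frac{1}{-21623}\right) - 2650}{7} = - \frac{\left(-32876 - \frac{1}{21623}\right) - 2650}{7} = - \frac{- \frac{710877749}{21623} - 2650}{7} = \left(- \frac{1}{7}\right) \left(- \frac{768178699}{21623}\right) = \frac{768178699}{151361} \approx 5075.1$)
$- t = \left(-1\right) \frac{768178699}{151361} = - \frac{768178699}{151361}$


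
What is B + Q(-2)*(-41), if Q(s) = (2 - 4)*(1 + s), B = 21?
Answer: -61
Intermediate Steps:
Q(s) = -2 - 2*s (Q(s) = -2*(1 + s) = -2 - 2*s)
B + Q(-2)*(-41) = 21 + (-2 - 2*(-2))*(-41) = 21 + (-2 + 4)*(-41) = 21 + 2*(-41) = 21 - 82 = -61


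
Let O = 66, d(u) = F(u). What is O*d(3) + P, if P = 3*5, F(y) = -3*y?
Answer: -579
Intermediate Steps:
d(u) = -3*u
P = 15
O*d(3) + P = 66*(-3*3) + 15 = 66*(-9) + 15 = -594 + 15 = -579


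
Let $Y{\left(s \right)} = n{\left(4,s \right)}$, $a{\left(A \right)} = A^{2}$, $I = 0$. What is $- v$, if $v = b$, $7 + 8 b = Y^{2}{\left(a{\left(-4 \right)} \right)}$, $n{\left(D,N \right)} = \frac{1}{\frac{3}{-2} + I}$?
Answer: $\frac{59}{72} \approx 0.81944$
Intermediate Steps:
$n{\left(D,N \right)} = - \frac{2}{3}$ ($n{\left(D,N \right)} = \frac{1}{\frac{3}{-2} + 0} = \frac{1}{3 \left(- \frac{1}{2}\right) + 0} = \frac{1}{- \frac{3}{2} + 0} = \frac{1}{- \frac{3}{2}} = - \frac{2}{3}$)
$Y{\left(s \right)} = - \frac{2}{3}$
$b = - \frac{59}{72}$ ($b = - \frac{7}{8} + \frac{\left(- \frac{2}{3}\right)^{2}}{8} = - \frac{7}{8} + \frac{1}{8} \cdot \frac{4}{9} = - \frac{7}{8} + \frac{1}{18} = - \frac{59}{72} \approx -0.81944$)
$v = - \frac{59}{72} \approx -0.81944$
$- v = \left(-1\right) \left(- \frac{59}{72}\right) = \frac{59}{72}$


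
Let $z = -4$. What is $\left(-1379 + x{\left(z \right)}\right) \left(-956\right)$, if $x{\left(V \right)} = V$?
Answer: $1322148$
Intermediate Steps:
$\left(-1379 + x{\left(z \right)}\right) \left(-956\right) = \left(-1379 - 4\right) \left(-956\right) = \left(-1383\right) \left(-956\right) = 1322148$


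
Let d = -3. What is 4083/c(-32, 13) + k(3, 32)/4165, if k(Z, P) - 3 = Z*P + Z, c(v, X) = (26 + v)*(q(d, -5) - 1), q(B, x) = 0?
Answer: 333457/490 ≈ 680.52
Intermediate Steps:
c(v, X) = -26 - v (c(v, X) = (26 + v)*(0 - 1) = (26 + v)*(-1) = -26 - v)
k(Z, P) = 3 + Z + P*Z (k(Z, P) = 3 + (Z*P + Z) = 3 + (P*Z + Z) = 3 + (Z + P*Z) = 3 + Z + P*Z)
4083/c(-32, 13) + k(3, 32)/4165 = 4083/(-26 - 1*(-32)) + (3 + 3 + 32*3)/4165 = 4083/(-26 + 32) + (3 + 3 + 96)*(1/4165) = 4083/6 + 102*(1/4165) = 4083*(1/6) + 6/245 = 1361/2 + 6/245 = 333457/490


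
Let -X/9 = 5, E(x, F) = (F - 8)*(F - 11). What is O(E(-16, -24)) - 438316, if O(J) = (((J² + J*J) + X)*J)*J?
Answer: 3146981833684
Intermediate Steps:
E(x, F) = (-11 + F)*(-8 + F) (E(x, F) = (-8 + F)*(-11 + F) = (-11 + F)*(-8 + F))
X = -45 (X = -9*5 = -45)
O(J) = J²*(-45 + 2*J²) (O(J) = (((J² + J*J) - 45)*J)*J = (((J² + J²) - 45)*J)*J = ((2*J² - 45)*J)*J = ((-45 + 2*J²)*J)*J = (J*(-45 + 2*J²))*J = J²*(-45 + 2*J²))
O(E(-16, -24)) - 438316 = (88 + (-24)² - 19*(-24))²*(-45 + 2*(88 + (-24)² - 19*(-24))²) - 438316 = (88 + 576 + 456)²*(-45 + 2*(88 + 576 + 456)²) - 438316 = 1120²*(-45 + 2*1120²) - 438316 = 1254400*(-45 + 2*1254400) - 438316 = 1254400*(-45 + 2508800) - 438316 = 1254400*2508755 - 438316 = 3146982272000 - 438316 = 3146981833684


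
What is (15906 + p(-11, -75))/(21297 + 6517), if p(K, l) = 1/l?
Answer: 1192949/2086050 ≈ 0.57187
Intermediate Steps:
(15906 + p(-11, -75))/(21297 + 6517) = (15906 + 1/(-75))/(21297 + 6517) = (15906 - 1/75)/27814 = (1192949/75)*(1/27814) = 1192949/2086050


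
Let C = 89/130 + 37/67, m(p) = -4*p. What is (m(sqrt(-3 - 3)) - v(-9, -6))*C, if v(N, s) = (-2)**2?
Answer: -21546/4355 - 21546*I*sqrt(6)/4355 ≈ -4.9474 - 12.119*I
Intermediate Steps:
v(N, s) = 4
C = 10773/8710 (C = 89*(1/130) + 37*(1/67) = 89/130 + 37/67 = 10773/8710 ≈ 1.2369)
(m(sqrt(-3 - 3)) - v(-9, -6))*C = (-4*sqrt(-3 - 3) - 1*4)*(10773/8710) = (-4*I*sqrt(6) - 4)*(10773/8710) = (-4 - 4*I*sqrt(6))*(10773/8710) = -21546/4355 - 21546*I*sqrt(6)/4355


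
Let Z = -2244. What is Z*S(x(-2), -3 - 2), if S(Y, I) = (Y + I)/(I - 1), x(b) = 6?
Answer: 374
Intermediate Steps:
S(Y, I) = (I + Y)/(-1 + I)
Z*S(x(-2), -3 - 2) = -2244*((-3 - 2) + 6)/(-1 + (-3 - 2)) = -2244*(-5 + 6)/(-1 - 5) = -2244/(-6) = -(-374) = -2244*(-⅙) = 374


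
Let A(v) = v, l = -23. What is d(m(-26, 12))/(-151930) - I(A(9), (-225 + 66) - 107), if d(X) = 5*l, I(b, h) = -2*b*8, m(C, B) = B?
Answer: 4375607/30386 ≈ 144.00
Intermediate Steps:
I(b, h) = -16*b
d(X) = -115 (d(X) = 5*(-23) = -115)
d(m(-26, 12))/(-151930) - I(A(9), (-225 + 66) - 107) = -115/(-151930) - (-16)*9 = -115*(-1/151930) - 1*(-144) = 23/30386 + 144 = 4375607/30386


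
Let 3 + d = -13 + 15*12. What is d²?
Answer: 26896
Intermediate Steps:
d = 164 (d = -3 + (-13 + 15*12) = -3 + (-13 + 180) = -3 + 167 = 164)
d² = 164² = 26896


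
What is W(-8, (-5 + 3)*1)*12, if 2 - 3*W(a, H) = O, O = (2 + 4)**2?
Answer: -136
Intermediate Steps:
O = 36 (O = 6**2 = 36)
W(a, H) = -34/3 (W(a, H) = 2/3 - 1/3*36 = 2/3 - 12 = -34/3)
W(-8, (-5 + 3)*1)*12 = -34/3*12 = -136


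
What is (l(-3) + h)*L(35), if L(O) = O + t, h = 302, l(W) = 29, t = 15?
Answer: 16550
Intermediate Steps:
L(O) = 15 + O (L(O) = O + 15 = 15 + O)
(l(-3) + h)*L(35) = (29 + 302)*(15 + 35) = 331*50 = 16550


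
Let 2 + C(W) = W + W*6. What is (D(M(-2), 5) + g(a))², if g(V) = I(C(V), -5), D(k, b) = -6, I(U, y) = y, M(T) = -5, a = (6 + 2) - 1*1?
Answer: 121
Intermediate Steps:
a = 7 (a = 8 - 1 = 7)
C(W) = -2 + 7*W (C(W) = -2 + (W + W*6) = -2 + (W + 6*W) = -2 + 7*W)
g(V) = -5
(D(M(-2), 5) + g(a))² = (-6 - 5)² = (-11)² = 121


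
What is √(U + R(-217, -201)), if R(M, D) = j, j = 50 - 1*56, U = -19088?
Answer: I*√19094 ≈ 138.18*I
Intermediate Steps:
j = -6 (j = 50 - 56 = -6)
R(M, D) = -6
√(U + R(-217, -201)) = √(-19088 - 6) = √(-19094) = I*√19094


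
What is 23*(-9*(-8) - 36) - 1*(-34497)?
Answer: 35325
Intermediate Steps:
23*(-9*(-8) - 36) - 1*(-34497) = 23*(72 - 36) + 34497 = 23*36 + 34497 = 828 + 34497 = 35325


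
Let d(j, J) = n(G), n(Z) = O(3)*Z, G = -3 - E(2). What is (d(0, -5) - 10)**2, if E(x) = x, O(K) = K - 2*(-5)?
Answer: 5625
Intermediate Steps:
O(K) = 10 + K (O(K) = K + 10 = 10 + K)
G = -5 (G = -3 - 1*2 = -3 - 2 = -5)
n(Z) = 13*Z (n(Z) = (10 + 3)*Z = 13*Z)
d(j, J) = -65 (d(j, J) = 13*(-5) = -65)
(d(0, -5) - 10)**2 = (-65 - 10)**2 = (-75)**2 = 5625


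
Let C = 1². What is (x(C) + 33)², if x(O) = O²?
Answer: 1156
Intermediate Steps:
C = 1
(x(C) + 33)² = (1² + 33)² = (1 + 33)² = 34² = 1156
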